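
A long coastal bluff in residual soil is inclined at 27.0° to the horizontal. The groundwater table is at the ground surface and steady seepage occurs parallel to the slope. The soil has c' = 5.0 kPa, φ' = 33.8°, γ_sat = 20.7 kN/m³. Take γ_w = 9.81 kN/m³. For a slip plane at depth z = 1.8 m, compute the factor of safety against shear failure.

With seepage parallel to the slope and the water table at the surface, the effective normal stress on the slip plane uses the buoyant unit weight γ' = γ_sat − γ_w while the driving shear stress uses γ_sat:
FS = [c' + γ' z cos²β tanφ'] / [γ_sat z sinβ cosβ]
γ' = 20.7 − 9.81 = 10.89 kN/m³
Numerator = 5.0 + 10.89·1.8·cos²27.0°·tan33.8° = 5.0 + 10.89·1.8·0.7939·0.6694 = 15.418 kPa
Denominator = 20.7·1.8·sin27.0°·cos27.0° = 20.7·1.8·0.4540·0.8910 = 15.072 kPa
FS = 15.418 / 15.072 = 1.023

FS = 1.02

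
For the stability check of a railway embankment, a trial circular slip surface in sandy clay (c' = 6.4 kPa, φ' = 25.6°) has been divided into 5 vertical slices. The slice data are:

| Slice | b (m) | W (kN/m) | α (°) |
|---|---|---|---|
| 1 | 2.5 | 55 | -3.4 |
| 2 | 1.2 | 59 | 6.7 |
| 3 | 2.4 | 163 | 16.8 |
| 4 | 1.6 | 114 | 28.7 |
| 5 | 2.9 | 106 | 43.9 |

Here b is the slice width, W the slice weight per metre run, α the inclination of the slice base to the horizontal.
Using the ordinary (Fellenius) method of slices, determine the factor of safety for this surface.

FS = 1.63

Ordinary method of slices: FS = Σ[c'·Δl_i + (W_i cosα_i)·tanφ'] / Σ W_i sinα_i, with Δl_i = b_i / cosα_i.
Slice 1: Δl = 2.5/cos(-3.4°) = 2.504 m; N'_1 = 55·cos(-3.4°) = 54.9; c'Δl = 16.03; W sinα = -3.3
Slice 2: Δl = 1.2/cos6.7° = 1.208 m; N'_2 = 59·cos6.7° = 58.6; c'Δl = 7.73; W sinα = 6.9
Slice 3: Δl = 2.4/cos16.8° = 2.507 m; N'_3 = 163·cos16.8° = 156.0; c'Δl = 16.04; W sinα = 47.1
Slice 4: Δl = 1.6/cos28.7° = 1.824 m; N'_4 = 114·cos28.7° = 100.0; c'Δl = 11.67; W sinα = 54.7
Slice 5: Δl = 2.9/cos43.9° = 4.025 m; N'_5 = 106·cos43.9° = 76.4; c'Δl = 25.76; W sinα = 73.5
Σc'Δl = 77.2 kN/m; ΣN' = 445.9 kN/m; ΣW sinα = 179.0 kN/m
Resisting = 77.2 + 445.9·tan25.6° = 77.2 + 213.6 = 290.9 kN/m
FS = 290.9 / 179.0 = 1.625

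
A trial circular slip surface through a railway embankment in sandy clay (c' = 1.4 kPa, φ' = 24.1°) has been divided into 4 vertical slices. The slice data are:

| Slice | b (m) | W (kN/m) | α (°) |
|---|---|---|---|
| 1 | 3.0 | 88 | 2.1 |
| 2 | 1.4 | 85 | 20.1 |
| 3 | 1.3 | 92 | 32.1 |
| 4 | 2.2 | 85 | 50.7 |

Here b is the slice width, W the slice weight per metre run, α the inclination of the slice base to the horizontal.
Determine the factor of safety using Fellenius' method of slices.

Ordinary method of slices: FS = Σ[c'·Δl_i + (W_i cosα_i)·tanφ'] / Σ W_i sinα_i, with Δl_i = b_i / cosα_i.
Slice 1: Δl = 3.0/cos2.1° = 3.002 m; N'_1 = 88·cos2.1° = 87.9; c'Δl = 4.20; W sinα = 3.2
Slice 2: Δl = 1.4/cos20.1° = 1.491 m; N'_2 = 85·cos20.1° = 79.8; c'Δl = 2.09; W sinα = 29.2
Slice 3: Δl = 1.3/cos32.1° = 1.535 m; N'_3 = 92·cos32.1° = 77.9; c'Δl = 2.15; W sinα = 48.9
Slice 4: Δl = 2.2/cos50.7° = 3.473 m; N'_4 = 85·cos50.7° = 53.8; c'Δl = 4.86; W sinα = 65.8
Σc'Δl = 13.3 kN/m; ΣN' = 299.5 kN/m; ΣW sinα = 147.1 kN/m
Resisting = 13.3 + 299.5·tan24.1° = 13.3 + 134.0 = 147.3 kN/m
FS = 147.3 / 147.1 = 1.001

FS = 1.00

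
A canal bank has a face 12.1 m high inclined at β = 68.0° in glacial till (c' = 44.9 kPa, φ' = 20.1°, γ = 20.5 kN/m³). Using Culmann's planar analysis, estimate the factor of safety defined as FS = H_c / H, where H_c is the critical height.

FS = 1.91

H_c = (4c'/γ) · sinβ cosφ' / [1 − cos(β − φ')]
    = (4·44.9/20.5) · sin68.0°·cos20.1° / [1 − cos47.9°]
    = 8.761 · 0.8707 / 0.3296 = 23.15 m
FS = H_c / H = 23.15 / 12.1 = 1.913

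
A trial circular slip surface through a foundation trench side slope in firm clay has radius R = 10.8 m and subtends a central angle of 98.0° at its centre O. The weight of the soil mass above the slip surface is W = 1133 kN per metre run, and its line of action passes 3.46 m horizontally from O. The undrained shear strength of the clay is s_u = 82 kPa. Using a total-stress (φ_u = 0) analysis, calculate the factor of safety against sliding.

FS = 4.17

Taking moments about the centre O, the resisting moment is provided by the undrained shear strength acting along the arc:
Arc length L_a = R·θ = 10.8·(98.0°·π/180) = 10.8·1.7104 = 18.47 m
M_R = s_u·L_a·R = 82·18.47·10.8 = 16359.3 kN·m/m
M_D = W·d = 1133·3.46 = 3920.2 kN·m/m
FS = M_R / M_D = 16359.3 / 3920.2 = 4.173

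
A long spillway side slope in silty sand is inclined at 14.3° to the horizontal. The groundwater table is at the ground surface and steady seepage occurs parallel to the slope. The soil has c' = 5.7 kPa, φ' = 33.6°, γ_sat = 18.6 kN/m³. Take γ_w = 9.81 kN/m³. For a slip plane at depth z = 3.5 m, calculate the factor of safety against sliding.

FS = 1.60

With seepage parallel to the slope and the water table at the surface, the effective normal stress on the slip plane uses the buoyant unit weight γ' = γ_sat − γ_w while the driving shear stress uses γ_sat:
FS = [c' + γ' z cos²β tanφ'] / [γ_sat z sinβ cosβ]
γ' = 18.6 − 9.81 = 8.79 kN/m³
Numerator = 5.7 + 8.79·3.5·cos²14.3°·tan33.6° = 5.7 + 8.79·3.5·0.9390·0.6644 = 24.893 kPa
Denominator = 18.6·3.5·sin14.3°·cos14.3° = 18.6·3.5·0.2470·0.9690 = 15.581 kPa
FS = 24.893 / 15.581 = 1.598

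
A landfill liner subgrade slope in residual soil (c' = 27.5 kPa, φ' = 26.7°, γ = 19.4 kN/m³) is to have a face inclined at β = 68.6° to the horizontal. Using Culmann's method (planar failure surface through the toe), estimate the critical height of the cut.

H_c = 18.45 m

Culmann's analysis gives the critical failure plane at α_cr = (β + φ')/2 = (68.6 + 26.7)/2 = 47.6°, and the critical height
H_c = (4c'/γ) · sinβ cosφ' / [1 − cos(β − φ')]
    = (4·27.5/19.4) · sin68.6°·cos26.7° / [1 − cos(41.9°)]
    = 5.670 · 0.9311·0.8934 / [1 − 0.7443]
    = 5.670 · 0.8318 / 0.2557
    = 18.45 m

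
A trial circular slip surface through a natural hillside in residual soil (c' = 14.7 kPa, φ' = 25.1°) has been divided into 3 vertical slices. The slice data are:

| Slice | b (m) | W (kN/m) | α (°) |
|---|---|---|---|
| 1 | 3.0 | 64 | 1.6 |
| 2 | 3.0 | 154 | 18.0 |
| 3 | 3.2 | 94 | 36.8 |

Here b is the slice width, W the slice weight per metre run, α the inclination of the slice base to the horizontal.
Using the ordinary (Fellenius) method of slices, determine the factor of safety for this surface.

Ordinary method of slices: FS = Σ[c'·Δl_i + (W_i cosα_i)·tanφ'] / Σ W_i sinα_i, with Δl_i = b_i / cosα_i.
Slice 1: Δl = 3.0/cos1.6° = 3.001 m; N'_1 = 64·cos1.6° = 64.0; c'Δl = 44.12; W sinα = 1.8
Slice 2: Δl = 3.0/cos18.0° = 3.154 m; N'_2 = 154·cos18.0° = 146.5; c'Δl = 46.37; W sinα = 47.6
Slice 3: Δl = 3.2/cos36.8° = 3.996 m; N'_3 = 94·cos36.8° = 75.3; c'Δl = 58.75; W sinα = 56.3
Σc'Δl = 149.2 kN/m; ΣN' = 285.7 kN/m; ΣW sinα = 105.7 kN/m
Resisting = 149.2 + 285.7·tan25.1° = 149.2 + 133.8 = 283.1 kN/m
FS = 283.1 / 105.7 = 2.678

FS = 2.68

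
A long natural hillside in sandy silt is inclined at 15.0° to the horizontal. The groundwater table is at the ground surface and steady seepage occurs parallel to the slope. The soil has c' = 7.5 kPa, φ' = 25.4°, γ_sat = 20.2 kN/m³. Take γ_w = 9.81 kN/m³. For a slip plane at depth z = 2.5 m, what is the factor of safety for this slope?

FS = 1.51

With seepage parallel to the slope and the water table at the surface, the effective normal stress on the slip plane uses the buoyant unit weight γ' = γ_sat − γ_w while the driving shear stress uses γ_sat:
FS = [c' + γ' z cos²β tanφ'] / [γ_sat z sinβ cosβ]
γ' = 20.2 − 9.81 = 10.39 kN/m³
Numerator = 7.5 + 10.39·2.5·cos²15.0°·tan25.4° = 7.5 + 10.39·2.5·0.9330·0.4748 = 19.008 kPa
Denominator = 20.2·2.5·sin15.0°·cos15.0° = 20.2·2.5·0.2588·0.9659 = 12.625 kPa
FS = 19.008 / 12.625 = 1.506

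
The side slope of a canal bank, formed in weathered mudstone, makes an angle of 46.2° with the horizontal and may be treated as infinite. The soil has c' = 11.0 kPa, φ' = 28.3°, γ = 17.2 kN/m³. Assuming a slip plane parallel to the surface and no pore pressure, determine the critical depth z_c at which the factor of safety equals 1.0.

Setting FS = 1.00 in FS = [c' + γz cos²β tanφ'] / [γz sinβ cosβ] and solving for z:
z = c' / [γ cosβ (FS·sinβ − cosβ·tanφ')]
  = 11.0 / [17.2·cos46.2°·(1.00·sin46.2° − cos46.2°·tan28.3°)]
  = 11.0 / [17.2·0.6921·(1.00·0.7218 − 0.6921·0.5384)]
  = 11.0 / 4.1557 = 2.647 m

z_c = 2.65 m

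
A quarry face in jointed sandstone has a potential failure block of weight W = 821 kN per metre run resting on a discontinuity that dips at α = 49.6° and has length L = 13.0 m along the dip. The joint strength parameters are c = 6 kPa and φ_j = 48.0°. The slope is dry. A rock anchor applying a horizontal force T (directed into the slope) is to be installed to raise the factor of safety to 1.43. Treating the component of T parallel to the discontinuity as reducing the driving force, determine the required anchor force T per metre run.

T = 127 kN/m

Resolving forces along and normal to the sliding plane, with the horizontal anchor force T adding T·sinα to the effective normal force and T·cosα acting up the plane against the driving force:
FS = [cL + (W cosα + T sinα) tanφ_j] / [W sinα − T cosα]
Without the anchor: N' = 532.1 kN/m, driving T_d = 625.2 kN/m, resisting R = 6·13.0 + 532.1·tan48.0° = 669.0 kN/m, FS = 1.07.
Setting FS = 1.43 and solving for T:
1.43·(625.2 − T cos49.6°) = 669.0 + T sin49.6°·tan48.0°
T·(sin49.6°·tan48.0° + 1.43·cos49.6°) = 1.43·625.2 − 669.0
T·(0.7615·1.1106 + 1.43·0.6481) = 894.1 − 669.0 = 225.1
T·1.7726 = 225.1
T = 127.0 kN/m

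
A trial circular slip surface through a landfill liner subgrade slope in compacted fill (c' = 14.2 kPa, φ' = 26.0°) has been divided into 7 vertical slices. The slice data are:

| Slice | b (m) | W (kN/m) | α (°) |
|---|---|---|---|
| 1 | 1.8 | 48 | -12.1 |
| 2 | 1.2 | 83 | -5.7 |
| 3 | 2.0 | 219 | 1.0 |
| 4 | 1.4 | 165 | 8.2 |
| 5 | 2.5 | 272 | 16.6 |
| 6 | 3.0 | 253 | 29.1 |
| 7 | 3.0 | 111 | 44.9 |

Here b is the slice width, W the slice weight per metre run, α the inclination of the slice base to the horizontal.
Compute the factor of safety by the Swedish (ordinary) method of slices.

FS = 2.64

Ordinary method of slices: FS = Σ[c'·Δl_i + (W_i cosα_i)·tanφ'] / Σ W_i sinα_i, with Δl_i = b_i / cosα_i.
Slice 1: Δl = 1.8/cos(-12.1°) = 1.841 m; N'_1 = 48·cos(-12.1°) = 46.9; c'Δl = 26.14; W sinα = -10.1
Slice 2: Δl = 1.2/cos(-5.7°) = 1.206 m; N'_2 = 83·cos(-5.7°) = 82.6; c'Δl = 17.12; W sinα = -8.2
Slice 3: Δl = 2.0/cos1.0° = 2.000 m; N'_3 = 219·cos1.0° = 219.0; c'Δl = 28.40; W sinα = 3.8
Slice 4: Δl = 1.4/cos8.2° = 1.414 m; N'_4 = 165·cos8.2° = 163.3; c'Δl = 20.09; W sinα = 23.5
Slice 5: Δl = 2.5/cos16.6° = 2.609 m; N'_5 = 272·cos16.6° = 260.7; c'Δl = 37.04; W sinα = 77.7
Slice 6: Δl = 3.0/cos29.1° = 3.433 m; N'_6 = 253·cos29.1° = 221.1; c'Δl = 48.75; W sinα = 123.0
Slice 7: Δl = 3.0/cos44.9° = 4.235 m; N'_7 = 111·cos44.9° = 78.6; c'Δl = 60.14; W sinα = 78.4
Σc'Δl = 237.7 kN/m; ΣN' = 1072.2 kN/m; ΣW sinα = 288.2 kN/m
Resisting = 237.7 + 1072.2·tan26.0° = 237.7 + 522.9 = 760.6 kN/m
FS = 760.6 / 288.2 = 2.640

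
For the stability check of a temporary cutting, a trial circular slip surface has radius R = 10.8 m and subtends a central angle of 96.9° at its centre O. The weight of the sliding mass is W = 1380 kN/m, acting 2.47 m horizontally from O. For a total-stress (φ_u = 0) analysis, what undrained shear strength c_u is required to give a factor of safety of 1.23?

FS = c_u·L_a·R / (W·d), so c_u = FS·W·d / (L_a·R).
Arc length L_a = R·θ = 10.8·(96.9°·π/180) = 10.8·1.6912 = 18.27 m
c_u = 1.23·1380·2.47 / (18.27·10.8) = 4192.6 / 197.26 = 21.25 kPa

c_u = 21.3 kPa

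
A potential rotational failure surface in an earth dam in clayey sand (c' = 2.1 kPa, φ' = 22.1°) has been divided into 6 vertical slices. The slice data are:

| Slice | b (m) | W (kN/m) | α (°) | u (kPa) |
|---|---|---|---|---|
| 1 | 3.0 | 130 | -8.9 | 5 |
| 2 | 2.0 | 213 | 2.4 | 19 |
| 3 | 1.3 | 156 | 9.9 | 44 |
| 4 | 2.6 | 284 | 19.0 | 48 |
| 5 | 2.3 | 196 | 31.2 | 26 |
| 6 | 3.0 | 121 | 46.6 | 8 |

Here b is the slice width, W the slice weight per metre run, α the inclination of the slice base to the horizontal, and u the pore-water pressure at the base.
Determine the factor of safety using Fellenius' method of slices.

FS = 1.02

Ordinary method of slices: FS = Σ[c'·Δl_i + (W_i cosα_i − u_i·Δl_i)·tanφ'] / Σ W_i sinα_i, with Δl_i = b_i / cosα_i.
Slice 1: Δl = 3.0/cos(-8.9°) = 3.037 m; N'_1 = 130·cos(-8.9°) − 5·3.037 = 113.3; c'Δl = 6.38; W sinα = -20.1
Slice 2: Δl = 2.0/cos2.4° = 2.002 m; N'_2 = 213·cos2.4° − 19·2.002 = 174.8; c'Δl = 4.20; W sinα = 8.9
Slice 3: Δl = 1.3/cos9.9° = 1.320 m; N'_3 = 156·cos9.9° − 44·1.320 = 95.6; c'Δl = 2.77; W sinα = 26.8
Slice 4: Δl = 2.6/cos19.0° = 2.750 m; N'_4 = 284·cos19.0° − 48·2.750 = 136.5; c'Δl = 5.77; W sinα = 92.5
Slice 5: Δl = 2.3/cos31.2° = 2.689 m; N'_5 = 196·cos31.2° − 26·2.689 = 97.7; c'Δl = 5.65; W sinα = 101.5
Slice 6: Δl = 3.0/cos46.6° = 4.366 m; N'_6 = 121·cos46.6° − 8·4.366 = 48.2; c'Δl = 9.17; W sinα = 87.9
Σc'Δl = 33.9 kN/m; ΣN' = 666.1 kN/m; ΣW sinα = 297.5 kN/m
Resisting = 33.9 + 666.1·tan22.1° = 33.9 + 270.5 = 304.4 kN/m
FS = 304.4 / 297.5 = 1.023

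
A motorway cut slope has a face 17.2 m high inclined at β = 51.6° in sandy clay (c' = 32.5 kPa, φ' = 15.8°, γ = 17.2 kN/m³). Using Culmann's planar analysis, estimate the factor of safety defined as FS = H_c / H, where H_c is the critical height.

FS = 1.75

H_c = (4c'/γ) · sinβ cosφ' / [1 − cos(β − φ')]
    = (4·32.5/17.2) · sin51.6°·cos15.8° / [1 − cos35.8°]
    = 7.558 · 0.7541 / 0.1889 = 30.17 m
FS = H_c / H = 30.17 / 17.2 = 1.754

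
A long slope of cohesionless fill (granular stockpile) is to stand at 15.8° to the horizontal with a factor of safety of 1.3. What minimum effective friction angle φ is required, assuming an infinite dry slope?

FS = tanφ/tanβ ⇒ tanφ = FS · tanβ = 1.3 · tan15.8° = 0.3679
φ = arctan(0.3679) = 20.20°

φ = 20.2°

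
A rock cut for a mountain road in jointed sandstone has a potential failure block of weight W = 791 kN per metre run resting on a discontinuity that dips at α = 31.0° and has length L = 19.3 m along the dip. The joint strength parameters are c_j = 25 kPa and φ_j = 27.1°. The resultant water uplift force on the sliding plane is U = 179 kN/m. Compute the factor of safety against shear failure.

Resolving the block weight along and normal to the plane and applying the Mohr–Coulomb strength on the joint:
N' = W cosα − U = 791·cos31.0° − 179 = 499.0 kN/m
Driving force T = W sinα = 791·sin31.0° = 407.4 kN/m
Resisting force R = c_j·L + N'·tanφ_j = 25·19.3 + 499.0·tan27.1° = 482.5 + 255.4 = 737.9 kN/m
FS = R / T = 737.9 / 407.4 = 1.811

FS = 1.81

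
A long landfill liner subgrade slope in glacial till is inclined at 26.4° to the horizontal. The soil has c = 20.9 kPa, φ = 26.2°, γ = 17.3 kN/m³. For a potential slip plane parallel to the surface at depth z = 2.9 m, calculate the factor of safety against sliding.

FS = 2.04

For an infinite slope with a slip plane parallel to the surface (no pore pressure): FS = [c + γz cos²β tanφ] / [γz sinβ cosβ].
γz = 17.3·2.9 = 50.17 kN/m²
Numerator = 20.9 + 50.17·cos²26.4°·tan26.2° = 20.9 + 50.17·0.8023·0.4921 = 40.706 kPa
Denominator = 50.17·sin26.4°·cos26.4° = 50.17·0.4446·0.8957 = 19.981 kPa
FS = 40.706 / 19.981 = 2.037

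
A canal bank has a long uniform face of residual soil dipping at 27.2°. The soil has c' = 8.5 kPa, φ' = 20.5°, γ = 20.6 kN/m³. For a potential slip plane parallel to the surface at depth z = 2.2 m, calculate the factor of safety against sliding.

For an infinite slope with a slip plane parallel to the surface (no pore pressure): FS = [c' + γz cos²β tanφ'] / [γz sinβ cosβ].
γz = 20.6·2.2 = 45.32 kN/m²
Numerator = 8.5 + 45.32·cos²27.2°·tan20.5° = 8.5 + 45.32·0.7911·0.3739 = 21.904 kPa
Denominator = 45.32·sin27.2°·cos27.2° = 45.32·0.4571·0.8894 = 18.425 kPa
FS = 21.904 / 18.425 = 1.189

FS = 1.19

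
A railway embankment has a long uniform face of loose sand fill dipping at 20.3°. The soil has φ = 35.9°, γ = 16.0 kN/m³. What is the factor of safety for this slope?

FS = 1.96

For a dry cohesionless infinite slope the factor of safety is FS = tanφ / tanβ.
FS = tan35.9° / tan20.3° = 0.7239 / 0.3699 = 1.957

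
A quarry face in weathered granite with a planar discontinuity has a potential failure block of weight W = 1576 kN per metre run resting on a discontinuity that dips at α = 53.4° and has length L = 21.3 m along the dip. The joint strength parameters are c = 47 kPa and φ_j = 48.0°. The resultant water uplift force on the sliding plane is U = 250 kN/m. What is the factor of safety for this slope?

Resolving the block weight along and normal to the plane and applying the Mohr–Coulomb strength on the joint:
N' = W cosα − U = 1576·cos53.4° − 250 = 689.7 kN/m
Driving force T = W sinα = 1576·sin53.4° = 1265.2 kN/m
Resisting force R = c·L + N'·tanφ_j = 47·21.3 + 689.7·tan48.0° = 1001.1 + 765.9 = 1767.0 kN/m
FS = R / T = 1767.0 / 1265.2 = 1.397

FS = 1.40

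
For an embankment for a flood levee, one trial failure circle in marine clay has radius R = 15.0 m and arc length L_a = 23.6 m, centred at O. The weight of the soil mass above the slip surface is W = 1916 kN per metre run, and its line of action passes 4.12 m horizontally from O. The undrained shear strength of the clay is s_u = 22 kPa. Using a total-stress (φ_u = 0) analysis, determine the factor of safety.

FS = 0.99

Taking moments about the centre O, the resisting moment is provided by the undrained shear strength acting along the arc:
M_R = s_u·L_a·R = 22·23.60·15.0 = 7788.0 kN·m/m
M_D = W·d = 1916·4.12 = 7893.9 kN·m/m
FS = M_R / M_D = 7788.0 / 7893.9 = 0.987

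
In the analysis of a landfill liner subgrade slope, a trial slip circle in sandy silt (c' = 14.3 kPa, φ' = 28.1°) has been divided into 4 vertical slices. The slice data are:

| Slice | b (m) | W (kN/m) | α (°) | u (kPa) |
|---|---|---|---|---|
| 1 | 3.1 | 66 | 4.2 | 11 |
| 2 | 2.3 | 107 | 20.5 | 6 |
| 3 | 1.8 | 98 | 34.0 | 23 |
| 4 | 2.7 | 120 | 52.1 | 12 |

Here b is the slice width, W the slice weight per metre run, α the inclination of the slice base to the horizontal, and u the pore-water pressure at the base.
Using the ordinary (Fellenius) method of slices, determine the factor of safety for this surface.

FS = 1.38

Ordinary method of slices: FS = Σ[c'·Δl_i + (W_i cosα_i − u_i·Δl_i)·tanφ'] / Σ W_i sinα_i, with Δl_i = b_i / cosα_i.
Slice 1: Δl = 3.1/cos4.2° = 3.108 m; N'_1 = 66·cos4.2° − 11·3.108 = 31.6; c'Δl = 44.45; W sinα = 4.8
Slice 2: Δl = 2.3/cos20.5° = 2.456 m; N'_2 = 107·cos20.5° − 6·2.456 = 85.5; c'Δl = 35.11; W sinα = 37.5
Slice 3: Δl = 1.8/cos34.0° = 2.171 m; N'_3 = 98·cos34.0° − 23·2.171 = 31.3; c'Δl = 31.05; W sinα = 54.8
Slice 4: Δl = 2.7/cos52.1° = 4.395 m; N'_4 = 120·cos52.1° − 12·4.395 = 21.0; c'Δl = 62.85; W sinα = 94.7
Σc'Δl = 173.5 kN/m; ΣN' = 169.4 kN/m; ΣW sinα = 191.8 kN/m
Resisting = 173.5 + 169.4·tan28.1° = 173.5 + 90.5 = 263.9 kN/m
FS = 263.9 / 191.8 = 1.376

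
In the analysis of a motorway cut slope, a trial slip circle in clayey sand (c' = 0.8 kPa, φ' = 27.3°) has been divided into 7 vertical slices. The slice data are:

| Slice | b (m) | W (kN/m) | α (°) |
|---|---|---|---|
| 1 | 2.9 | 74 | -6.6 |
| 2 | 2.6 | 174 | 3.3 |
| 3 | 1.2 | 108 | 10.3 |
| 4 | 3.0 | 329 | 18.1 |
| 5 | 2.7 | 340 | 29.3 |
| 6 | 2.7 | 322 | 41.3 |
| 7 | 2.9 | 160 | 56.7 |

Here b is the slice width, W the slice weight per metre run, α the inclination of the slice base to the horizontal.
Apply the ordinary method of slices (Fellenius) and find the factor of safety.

FS = 1.08

Ordinary method of slices: FS = Σ[c'·Δl_i + (W_i cosα_i)·tanφ'] / Σ W_i sinα_i, with Δl_i = b_i / cosα_i.
Slice 1: Δl = 2.9/cos(-6.6°) = 2.919 m; N'_1 = 74·cos(-6.6°) = 73.5; c'Δl = 2.34; W sinα = -8.5
Slice 2: Δl = 2.6/cos3.3° = 2.604 m; N'_2 = 174·cos3.3° = 173.7; c'Δl = 2.08; W sinα = 10.0
Slice 3: Δl = 1.2/cos10.3° = 1.220 m; N'_3 = 108·cos10.3° = 106.3; c'Δl = 0.98; W sinα = 19.3
Slice 4: Δl = 3.0/cos18.1° = 3.156 m; N'_4 = 329·cos18.1° = 312.7; c'Δl = 2.52; W sinα = 102.2
Slice 5: Δl = 2.7/cos29.3° = 3.096 m; N'_5 = 340·cos29.3° = 296.5; c'Δl = 2.48; W sinα = 166.4
Slice 6: Δl = 2.7/cos41.3° = 3.594 m; N'_6 = 322·cos41.3° = 241.9; c'Δl = 2.88; W sinα = 212.5
Slice 7: Δl = 2.9/cos56.7° = 5.282 m; N'_7 = 160·cos56.7° = 87.8; c'Δl = 4.23; W sinα = 133.7
Σc'Δl = 17.5 kN/m; ΣN' = 1292.5 kN/m; ΣW sinα = 635.7 kN/m
Resisting = 17.5 + 1292.5·tan27.3° = 17.5 + 667.1 = 684.6 kN/m
FS = 684.6 / 635.7 = 1.077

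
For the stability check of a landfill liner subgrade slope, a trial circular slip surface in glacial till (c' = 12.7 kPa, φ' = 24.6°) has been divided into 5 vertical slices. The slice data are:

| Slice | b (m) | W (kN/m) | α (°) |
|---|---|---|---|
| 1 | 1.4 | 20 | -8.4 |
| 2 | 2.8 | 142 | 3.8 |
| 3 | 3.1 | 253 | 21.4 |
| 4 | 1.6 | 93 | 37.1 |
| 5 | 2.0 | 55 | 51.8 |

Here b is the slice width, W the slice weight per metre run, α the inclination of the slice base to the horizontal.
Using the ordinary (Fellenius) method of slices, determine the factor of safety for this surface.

Ordinary method of slices: FS = Σ[c'·Δl_i + (W_i cosα_i)·tanφ'] / Σ W_i sinα_i, with Δl_i = b_i / cosα_i.
Slice 1: Δl = 1.4/cos(-8.4°) = 1.415 m; N'_1 = 20·cos(-8.4°) = 19.8; c'Δl = 17.97; W sinα = -2.9
Slice 2: Δl = 2.8/cos3.8° = 2.806 m; N'_2 = 142·cos3.8° = 141.7; c'Δl = 35.64; W sinα = 9.4
Slice 3: Δl = 3.1/cos21.4° = 3.330 m; N'_3 = 253·cos21.4° = 235.6; c'Δl = 42.29; W sinα = 92.3
Slice 4: Δl = 1.6/cos37.1° = 2.006 m; N'_4 = 93·cos37.1° = 74.2; c'Δl = 25.48; W sinα = 56.1
Slice 5: Δl = 2.0/cos51.8° = 3.234 m; N'_5 = 55·cos51.8° = 34.0; c'Δl = 41.07; W sinα = 43.2
Σc'Δl = 162.4 kN/m; ΣN' = 505.2 kN/m; ΣW sinα = 198.1 kN/m
Resisting = 162.4 + 505.2·tan24.6° = 162.4 + 231.3 = 393.8 kN/m
FS = 393.8 / 198.1 = 1.987

FS = 1.99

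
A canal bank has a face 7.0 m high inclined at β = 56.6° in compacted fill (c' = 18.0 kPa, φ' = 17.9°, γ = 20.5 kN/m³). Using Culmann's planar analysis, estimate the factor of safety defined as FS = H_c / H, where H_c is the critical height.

FS = 1.82

H_c = (4c'/γ) · sinβ cosφ' / [1 − cos(β − φ')]
    = (4·18.0/20.5) · sin56.6°·cos17.9° / [1 − cos38.7°]
    = 3.512 · 0.7944 / 0.2196 = 12.71 m
FS = H_c / H = 12.71 / 7.0 = 1.815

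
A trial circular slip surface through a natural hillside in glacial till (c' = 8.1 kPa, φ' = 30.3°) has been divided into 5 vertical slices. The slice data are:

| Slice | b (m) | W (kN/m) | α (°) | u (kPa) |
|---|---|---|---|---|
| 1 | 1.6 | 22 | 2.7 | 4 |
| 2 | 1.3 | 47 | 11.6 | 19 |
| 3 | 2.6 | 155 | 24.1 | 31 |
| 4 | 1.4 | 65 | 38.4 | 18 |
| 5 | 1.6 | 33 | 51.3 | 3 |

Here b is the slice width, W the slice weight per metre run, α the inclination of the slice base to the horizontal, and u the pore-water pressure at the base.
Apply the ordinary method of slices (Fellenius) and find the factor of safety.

FS = 1.09

Ordinary method of slices: FS = Σ[c'·Δl_i + (W_i cosα_i − u_i·Δl_i)·tanφ'] / Σ W_i sinα_i, with Δl_i = b_i / cosα_i.
Slice 1: Δl = 1.6/cos2.7° = 1.602 m; N'_1 = 22·cos2.7° − 4·1.602 = 15.6; c'Δl = 12.97; W sinα = 1.0
Slice 2: Δl = 1.3/cos11.6° = 1.327 m; N'_2 = 47·cos11.6° − 19·1.327 = 20.8; c'Δl = 10.75; W sinα = 9.5
Slice 3: Δl = 2.6/cos24.1° = 2.848 m; N'_3 = 155·cos24.1° − 31·2.848 = 53.2; c'Δl = 23.07; W sinα = 63.3
Slice 4: Δl = 1.4/cos38.4° = 1.786 m; N'_4 = 65·cos38.4° − 18·1.786 = 18.8; c'Δl = 14.47; W sinα = 40.4
Slice 5: Δl = 1.6/cos51.3° = 2.559 m; N'_5 = 33·cos51.3° − 3·2.559 = 13.0; c'Δl = 20.73; W sinα = 25.8
Σc'Δl = 82.0 kN/m; ΣN' = 121.3 kN/m; ΣW sinα = 139.9 kN/m
Resisting = 82.0 + 121.3·tan30.3° = 82.0 + 70.9 = 152.9 kN/m
FS = 152.9 / 139.9 = 1.093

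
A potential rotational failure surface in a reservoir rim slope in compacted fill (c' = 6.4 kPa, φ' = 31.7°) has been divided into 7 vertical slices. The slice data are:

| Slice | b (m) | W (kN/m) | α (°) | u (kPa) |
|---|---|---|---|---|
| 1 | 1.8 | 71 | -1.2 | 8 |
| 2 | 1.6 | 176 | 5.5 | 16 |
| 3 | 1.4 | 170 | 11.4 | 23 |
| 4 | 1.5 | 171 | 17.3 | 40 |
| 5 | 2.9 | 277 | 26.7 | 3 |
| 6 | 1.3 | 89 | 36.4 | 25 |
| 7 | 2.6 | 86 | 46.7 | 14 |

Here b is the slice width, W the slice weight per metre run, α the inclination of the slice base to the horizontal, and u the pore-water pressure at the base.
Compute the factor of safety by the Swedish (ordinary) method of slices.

Ordinary method of slices: FS = Σ[c'·Δl_i + (W_i cosα_i − u_i·Δl_i)·tanφ'] / Σ W_i sinα_i, with Δl_i = b_i / cosα_i.
Slice 1: Δl = 1.8/cos(-1.2°) = 1.800 m; N'_1 = 71·cos(-1.2°) − 8·1.800 = 56.6; c'Δl = 11.52; W sinα = -1.5
Slice 2: Δl = 1.6/cos5.5° = 1.607 m; N'_2 = 176·cos5.5° − 16·1.607 = 149.5; c'Δl = 10.29; W sinα = 16.9
Slice 3: Δl = 1.4/cos11.4° = 1.428 m; N'_3 = 170·cos11.4° − 23·1.428 = 133.8; c'Δl = 9.14; W sinα = 33.6
Slice 4: Δl = 1.5/cos17.3° = 1.571 m; N'_4 = 171·cos17.3° − 40·1.571 = 100.4; c'Δl = 10.05; W sinα = 50.9
Slice 5: Δl = 2.9/cos26.7° = 3.246 m; N'_5 = 277·cos26.7° − 3·3.246 = 237.7; c'Δl = 20.78; W sinα = 124.5
Slice 6: Δl = 1.3/cos36.4° = 1.615 m; N'_6 = 89·cos36.4° − 25·1.615 = 31.3; c'Δl = 10.34; W sinα = 52.8
Slice 7: Δl = 2.6/cos46.7° = 3.791 m; N'_7 = 86·cos46.7° − 14·3.791 = 5.9; c'Δl = 24.26; W sinα = 62.6
Σc'Δl = 96.4 kN/m; ΣN' = 715.2 kN/m; ΣW sinα = 339.7 kN/m
Resisting = 96.4 + 715.2·tan31.7° = 96.4 + 441.7 = 538.1 kN/m
FS = 538.1 / 339.7 = 1.584

FS = 1.58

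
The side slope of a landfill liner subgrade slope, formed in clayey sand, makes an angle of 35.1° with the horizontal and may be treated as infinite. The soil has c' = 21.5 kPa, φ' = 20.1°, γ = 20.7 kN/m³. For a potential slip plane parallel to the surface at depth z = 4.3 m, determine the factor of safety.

FS = 1.03

For an infinite slope with a slip plane parallel to the surface (no pore pressure): FS = [c' + γz cos²β tanφ'] / [γz sinβ cosβ].
γz = 20.7·4.3 = 89.01 kN/m²
Numerator = 21.5 + 89.01·cos²35.1°·tan20.1° = 21.5 + 89.01·0.6694·0.3659 = 43.303 kPa
Denominator = 89.01·sin35.1°·cos35.1° = 89.01·0.5750·0.8181 = 41.874 kPa
FS = 43.303 / 41.874 = 1.034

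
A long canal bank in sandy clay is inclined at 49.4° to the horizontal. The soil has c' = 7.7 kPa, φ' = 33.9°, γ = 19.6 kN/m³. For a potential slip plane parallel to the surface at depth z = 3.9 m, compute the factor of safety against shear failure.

For an infinite slope with a slip plane parallel to the surface (no pore pressure): FS = [c' + γz cos²β tanφ'] / [γz sinβ cosβ].
γz = 19.6·3.9 = 76.44 kN/m²
Numerator = 7.7 + 76.44·cos²49.4°·tan33.9° = 7.7 + 76.44·0.4235·0.6720 = 29.454 kPa
Denominator = 76.44·sin49.4°·cos49.4° = 76.44·0.7593·0.6508 = 37.770 kPa
FS = 29.454 / 37.770 = 0.780

FS = 0.78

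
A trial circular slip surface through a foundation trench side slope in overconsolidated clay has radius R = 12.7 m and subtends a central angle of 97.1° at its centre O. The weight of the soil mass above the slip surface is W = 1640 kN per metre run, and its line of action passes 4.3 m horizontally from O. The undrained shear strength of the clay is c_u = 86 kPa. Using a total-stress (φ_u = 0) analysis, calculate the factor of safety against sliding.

FS = 3.33

Taking moments about the centre O, the resisting moment is provided by the undrained shear strength acting along the arc:
Arc length L_a = R·θ = 12.7·(97.1°·π/180) = 12.7·1.6947 = 21.52 m
M_R = c_u·L_a·R = 86·21.52·12.7 = 23507.3 kN·m/m
M_D = W·d = 1640·4.3 = 7052.0 kN·m/m
FS = M_R / M_D = 23507.3 / 7052.0 = 3.333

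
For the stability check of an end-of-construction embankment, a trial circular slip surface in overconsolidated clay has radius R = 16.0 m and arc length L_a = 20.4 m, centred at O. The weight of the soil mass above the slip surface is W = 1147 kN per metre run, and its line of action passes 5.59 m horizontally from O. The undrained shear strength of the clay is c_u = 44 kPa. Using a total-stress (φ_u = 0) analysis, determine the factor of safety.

FS = 2.24

Taking moments about the centre O, the resisting moment is provided by the undrained shear strength acting along the arc:
M_R = c_u·L_a·R = 44·20.40·16.0 = 14361.6 kN·m/m
M_D = W·d = 1147·5.59 = 6411.7 kN·m/m
FS = M_R / M_D = 14361.6 / 6411.7 = 2.240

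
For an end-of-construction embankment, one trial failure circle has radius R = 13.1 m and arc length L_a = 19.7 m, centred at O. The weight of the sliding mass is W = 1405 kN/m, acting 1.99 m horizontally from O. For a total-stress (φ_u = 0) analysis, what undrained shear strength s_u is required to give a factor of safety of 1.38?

FS = s_u·L_a·R / (W·d), so s_u = FS·W·d / (L_a·R).
s_u = 1.38·1405·1.99 / (19.70·13.1) = 3858.4 / 258.07 = 14.95 kPa

s_u = 15.0 kPa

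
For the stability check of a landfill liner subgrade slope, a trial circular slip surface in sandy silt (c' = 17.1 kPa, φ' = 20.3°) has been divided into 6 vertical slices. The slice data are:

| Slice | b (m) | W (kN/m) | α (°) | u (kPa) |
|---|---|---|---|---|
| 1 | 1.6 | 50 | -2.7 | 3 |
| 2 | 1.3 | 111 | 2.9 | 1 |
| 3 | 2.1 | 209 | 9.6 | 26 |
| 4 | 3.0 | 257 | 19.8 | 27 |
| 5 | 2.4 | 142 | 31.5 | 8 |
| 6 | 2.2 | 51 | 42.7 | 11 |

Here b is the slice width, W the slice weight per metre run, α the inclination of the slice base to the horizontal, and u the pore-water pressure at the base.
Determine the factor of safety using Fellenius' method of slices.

Ordinary method of slices: FS = Σ[c'·Δl_i + (W_i cosα_i − u_i·Δl_i)·tanφ'] / Σ W_i sinα_i, with Δl_i = b_i / cosα_i.
Slice 1: Δl = 1.6/cos(-2.7°) = 1.602 m; N'_1 = 50·cos(-2.7°) − 3·1.602 = 45.1; c'Δl = 27.39; W sinα = -2.4
Slice 2: Δl = 1.3/cos2.9° = 1.302 m; N'_2 = 111·cos2.9° − 1·1.302 = 109.6; c'Δl = 22.26; W sinα = 5.6
Slice 3: Δl = 2.1/cos9.6° = 2.130 m; N'_3 = 209·cos9.6° − 26·2.130 = 150.7; c'Δl = 36.42; W sinα = 34.9
Slice 4: Δl = 3.0/cos19.8° = 3.189 m; N'_4 = 257·cos19.8° − 27·3.189 = 155.7; c'Δl = 54.52; W sinα = 87.1
Slice 5: Δl = 2.4/cos31.5° = 2.815 m; N'_5 = 142·cos31.5° − 8·2.815 = 98.6; c'Δl = 48.13; W sinα = 74.2
Slice 6: Δl = 2.2/cos42.7° = 2.994 m; N'_6 = 51·cos42.7° − 11·2.994 = 4.6; c'Δl = 51.19; W sinα = 34.6
Σc'Δl = 239.9 kN/m; ΣN' = 564.2 kN/m; ΣW sinα = 234.0 kN/m
Resisting = 239.9 + 564.2·tan20.3° = 239.9 + 208.7 = 448.6 kN/m
FS = 448.6 / 234.0 = 1.918

FS = 1.92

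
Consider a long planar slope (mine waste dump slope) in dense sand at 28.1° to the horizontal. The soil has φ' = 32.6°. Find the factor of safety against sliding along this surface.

FS = 1.20

For a dry cohesionless infinite slope the factor of safety is FS = tanφ' / tanβ.
FS = tan32.6° / tan28.1° = 0.6395 / 0.5340 = 1.198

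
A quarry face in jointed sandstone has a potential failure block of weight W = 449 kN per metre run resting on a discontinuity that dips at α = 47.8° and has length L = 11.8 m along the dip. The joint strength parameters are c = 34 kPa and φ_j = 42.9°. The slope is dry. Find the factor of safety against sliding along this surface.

FS = 2.05

Resolving the block weight along and normal to the plane and applying the Mohr–Coulomb strength on the joint:
N' = W cosα = 449·cos47.8° = 301.6 kN/m
Driving force T = W sinα = 449·sin47.8° = 332.6 kN/m
Resisting force R = c·L + N'·tanφ_j = 34·11.8 + 301.6·tan42.9° = 401.2 + 280.3 = 681.5 kN/m
FS = R / T = 681.5 / 332.6 = 2.049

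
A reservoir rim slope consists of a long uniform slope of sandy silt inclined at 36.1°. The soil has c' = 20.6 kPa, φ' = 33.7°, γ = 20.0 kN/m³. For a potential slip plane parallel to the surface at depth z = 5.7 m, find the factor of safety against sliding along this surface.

FS = 1.29

For an infinite slope with a slip plane parallel to the surface (no pore pressure): FS = [c' + γz cos²β tanφ'] / [γz sinβ cosβ].
γz = 20.0·5.7 = 114.00 kN/m²
Numerator = 20.6 + 114.00·cos²36.1°·tan33.7° = 20.6 + 114.00·0.6528·0.6669 = 70.235 kPa
Denominator = 114.00·sin36.1°·cos36.1° = 114.00·0.5892·0.8080 = 54.271 kPa
FS = 70.235 / 54.271 = 1.294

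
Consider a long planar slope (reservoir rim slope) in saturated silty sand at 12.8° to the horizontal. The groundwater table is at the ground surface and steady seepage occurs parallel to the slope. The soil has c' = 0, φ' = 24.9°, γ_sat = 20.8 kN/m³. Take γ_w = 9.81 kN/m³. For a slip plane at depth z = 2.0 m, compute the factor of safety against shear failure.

With seepage parallel to the slope and the water table at the surface, the effective normal stress on the slip plane uses the buoyant unit weight γ' = γ_sat − γ_w while the driving shear stress uses γ_sat:
FS = [c' + γ' z cos²β tanφ'] / [γ_sat z sinβ cosβ]
(For c' = 0 this reduces to FS = (γ'/γ_sat)·tanφ'/tanβ.)
γ' = 20.8 − 9.81 = 10.99 kN/m³
Numerator = 0.0 + 10.99·2.0·cos²12.8°·tan24.9° = 0.0 + 10.99·2.0·0.9509·0.4642 = 9.702 kPa
Denominator = 20.8·2.0·sin12.8°·cos12.8° = 20.8·2.0·0.2215·0.9751 = 8.987 kPa
FS = 9.702 / 8.987 = 1.080

FS = 1.08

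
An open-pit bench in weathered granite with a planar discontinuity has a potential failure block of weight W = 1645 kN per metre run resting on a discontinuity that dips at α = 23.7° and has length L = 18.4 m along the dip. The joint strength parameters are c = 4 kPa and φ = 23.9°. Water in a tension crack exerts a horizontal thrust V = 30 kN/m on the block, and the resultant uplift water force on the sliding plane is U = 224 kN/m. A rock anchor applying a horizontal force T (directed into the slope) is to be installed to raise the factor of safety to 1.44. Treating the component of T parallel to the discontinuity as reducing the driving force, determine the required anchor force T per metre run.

T = 237 kN/m

Resolving forces along and normal to the sliding plane, with the horizontal anchor force T adding T·sinα to the effective normal force and T·cosα acting up the plane against the driving force:
FS = [cL + (W cosα − U − V sinα + T sinα) tanφ] / [W sinα + V cosα − T cosα]
Without the anchor: N' = 1270.2 kN/m, driving T_d = 688.7 kN/m, resisting R = 4·18.4 + 1270.2·tan23.9° = 636.5 kN/m, FS = 0.92.
Setting FS = 1.44 and solving for T:
1.44·(688.7 − T cos23.7°) = 636.5 + T sin23.7°·tan23.9°
T·(sin23.7°·tan23.9° + 1.44·cos23.7°) = 1.44·688.7 − 636.5
T·(0.4019·0.4431 + 1.44·0.9157) = 991.7 − 636.5 = 355.2
T·1.4967 = 355.2
T = 237.3 kN/m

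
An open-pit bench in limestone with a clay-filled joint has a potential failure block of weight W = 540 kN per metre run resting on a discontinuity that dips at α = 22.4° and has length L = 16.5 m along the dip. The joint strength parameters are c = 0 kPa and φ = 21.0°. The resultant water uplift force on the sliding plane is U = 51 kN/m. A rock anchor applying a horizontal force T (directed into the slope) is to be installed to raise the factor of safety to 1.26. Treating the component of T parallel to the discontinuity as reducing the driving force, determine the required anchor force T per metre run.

Resolving forces along and normal to the sliding plane, with the horizontal anchor force T adding T·sinα to the effective normal force and T·cosα acting up the plane against the driving force:
FS = [cL + (W cosα − U + T sinα) tanφ] / [W sinα − T cosα]
Without the anchor: N' = 448.3 kN/m, driving T_d = 205.8 kN/m, resisting R = 0·16.5 + 448.3·tan21.0° = 172.1 kN/m, FS = 0.84.
Setting FS = 1.26 and solving for T:
1.26·(205.8 − T cos22.4°) = 172.1 + T sin22.4°·tan21.0°
T·(sin22.4°·tan21.0° + 1.26·cos22.4°) = 1.26·205.8 − 172.1
T·(0.3811·0.3839 + 1.26·0.9245) = 259.3 − 172.1 = 87.2
T·1.3112 = 87.2
T = 66.5 kN/m

T = 67 kN/m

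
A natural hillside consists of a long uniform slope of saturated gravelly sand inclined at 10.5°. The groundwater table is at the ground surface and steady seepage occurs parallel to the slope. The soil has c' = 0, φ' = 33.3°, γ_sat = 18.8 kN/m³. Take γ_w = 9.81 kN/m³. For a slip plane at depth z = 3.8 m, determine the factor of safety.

With seepage parallel to the slope and the water table at the surface, the effective normal stress on the slip plane uses the buoyant unit weight γ' = γ_sat − γ_w while the driving shear stress uses γ_sat:
FS = [c' + γ' z cos²β tanφ'] / [γ_sat z sinβ cosβ]
(For c' = 0 this reduces to FS = (γ'/γ_sat)·tanφ'/tanβ.)
γ' = 18.8 − 9.81 = 8.99 kN/m³
Numerator = 0.0 + 8.99·3.8·cos²10.5°·tan33.3° = 0.0 + 8.99·3.8·0.9668·0.6569 = 21.695 kPa
Denominator = 18.8·3.8·sin10.5°·cos10.5° = 18.8·3.8·0.1822·0.9833 = 12.801 kPa
FS = 21.695 / 12.801 = 1.695

FS = 1.69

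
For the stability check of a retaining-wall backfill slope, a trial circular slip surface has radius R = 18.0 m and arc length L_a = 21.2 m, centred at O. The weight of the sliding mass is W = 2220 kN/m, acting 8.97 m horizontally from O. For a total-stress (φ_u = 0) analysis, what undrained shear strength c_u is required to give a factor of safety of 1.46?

FS = c_u·L_a·R / (W·d), so c_u = FS·W·d / (L_a·R).
c_u = 1.46·2220·8.97 / (21.20·18.0) = 29073.6 / 381.60 = 76.19 kPa

c_u = 76.2 kPa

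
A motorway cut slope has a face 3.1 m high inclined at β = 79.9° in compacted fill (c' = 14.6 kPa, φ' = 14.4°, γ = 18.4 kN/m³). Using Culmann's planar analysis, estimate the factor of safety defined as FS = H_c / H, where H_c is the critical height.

H_c = (4c'/γ) · sinβ cosφ' / [1 − cos(β − φ')]
    = (4·14.6/18.4) · sin79.9°·cos14.4° / [1 − cos65.5°]
    = 3.174 · 0.9536 / 0.5853 = 5.17 m
FS = H_c / H = 5.17 / 3.1 = 1.668

FS = 1.67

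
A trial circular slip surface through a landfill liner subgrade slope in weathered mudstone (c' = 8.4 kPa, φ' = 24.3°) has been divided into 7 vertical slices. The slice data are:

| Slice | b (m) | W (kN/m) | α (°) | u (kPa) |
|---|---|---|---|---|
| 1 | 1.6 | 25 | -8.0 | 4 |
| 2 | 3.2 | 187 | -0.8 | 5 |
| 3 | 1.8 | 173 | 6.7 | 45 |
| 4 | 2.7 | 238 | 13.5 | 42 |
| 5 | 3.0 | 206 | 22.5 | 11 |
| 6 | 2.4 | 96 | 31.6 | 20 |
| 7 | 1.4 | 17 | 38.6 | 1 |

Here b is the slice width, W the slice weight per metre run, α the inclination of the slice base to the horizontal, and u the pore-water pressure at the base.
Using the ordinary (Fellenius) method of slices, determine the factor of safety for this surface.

FS = 1.96

Ordinary method of slices: FS = Σ[c'·Δl_i + (W_i cosα_i − u_i·Δl_i)·tanφ'] / Σ W_i sinα_i, with Δl_i = b_i / cosα_i.
Slice 1: Δl = 1.6/cos(-8.0°) = 1.616 m; N'_1 = 25·cos(-8.0°) − 4·1.616 = 18.3; c'Δl = 13.57; W sinα = -3.5
Slice 2: Δl = 3.2/cos(-0.8°) = 3.200 m; N'_2 = 187·cos(-0.8°) − 5·3.200 = 171.0; c'Δl = 26.88; W sinα = -2.6
Slice 3: Δl = 1.8/cos6.7° = 1.812 m; N'_3 = 173·cos6.7° − 45·1.812 = 90.3; c'Δl = 15.22; W sinα = 20.2
Slice 4: Δl = 2.7/cos13.5° = 2.777 m; N'_4 = 238·cos13.5° − 42·2.777 = 114.8; c'Δl = 23.32; W sinα = 55.6
Slice 5: Δl = 3.0/cos22.5° = 3.247 m; N'_5 = 206·cos22.5° − 11·3.247 = 154.6; c'Δl = 27.28; W sinα = 78.8
Slice 6: Δl = 2.4/cos31.6° = 2.818 m; N'_6 = 96·cos31.6° − 20·2.818 = 25.4; c'Δl = 23.67; W sinα = 50.3
Slice 7: Δl = 1.4/cos38.6° = 1.791 m; N'_7 = 17·cos38.6° − 1·1.791 = 11.5; c'Δl = 15.05; W sinα = 10.6
Σc'Δl = 145.0 kN/m; ΣN' = 585.8 kN/m; ΣW sinα = 209.4 kN/m
Resisting = 145.0 + 585.8·tan24.3° = 145.0 + 264.5 = 409.5 kN/m
FS = 409.5 / 209.4 = 1.956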